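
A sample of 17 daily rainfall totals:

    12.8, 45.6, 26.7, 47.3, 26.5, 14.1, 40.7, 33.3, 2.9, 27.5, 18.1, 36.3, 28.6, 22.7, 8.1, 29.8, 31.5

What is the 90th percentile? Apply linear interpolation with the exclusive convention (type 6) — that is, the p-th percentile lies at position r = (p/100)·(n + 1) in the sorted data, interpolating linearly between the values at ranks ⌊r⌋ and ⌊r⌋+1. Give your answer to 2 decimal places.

45.94

Sorted: 2.9, 8.1, 12.8, 14.1, 18.1, 22.7, 26.5, 26.7, 27.5, 28.6, 29.8, 31.5, 33.3, 36.3, 40.7, 45.6, 47.3.
n = 17.
r = (90/100)·(17 + 1) = 16.2.
Rank 16 is 45.6 and rank 17 is 47.3.
Interpolate: 45.6 + 0.2·(47.3 − 45.6) = 45.6 + 0.2·1.7 = 45.94.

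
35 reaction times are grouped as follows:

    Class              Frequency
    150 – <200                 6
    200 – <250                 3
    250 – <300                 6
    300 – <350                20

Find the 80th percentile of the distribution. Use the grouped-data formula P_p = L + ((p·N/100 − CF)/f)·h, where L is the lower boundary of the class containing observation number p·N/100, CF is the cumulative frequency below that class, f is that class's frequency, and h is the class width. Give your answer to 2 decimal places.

N = 35; target position k = 80/100 · 35 = 28.
Cumulative frequencies: 6, 9, 15, 35.
Observation 28 falls in the class 300 – <350.
L = 300, CF = 15, f = 20, h = 50.
P80 = 300 + ((28 − 15)/20)·50 = 300 + 32.5 = 332.5.

332.50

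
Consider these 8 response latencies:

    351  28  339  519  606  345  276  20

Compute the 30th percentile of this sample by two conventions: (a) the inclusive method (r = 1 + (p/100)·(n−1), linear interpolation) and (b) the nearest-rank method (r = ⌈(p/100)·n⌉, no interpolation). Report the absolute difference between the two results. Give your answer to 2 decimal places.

Sorted: 20, 28, 276, 339, 345, 351, 519, 606.
n = 8.
(a) r = 3.1; between ranks 3 (276) and 4 (339): 282.3.
(b) the nearest-rank method: rank 3 → 276.
|282.3 − 276| = 6.3.

6.30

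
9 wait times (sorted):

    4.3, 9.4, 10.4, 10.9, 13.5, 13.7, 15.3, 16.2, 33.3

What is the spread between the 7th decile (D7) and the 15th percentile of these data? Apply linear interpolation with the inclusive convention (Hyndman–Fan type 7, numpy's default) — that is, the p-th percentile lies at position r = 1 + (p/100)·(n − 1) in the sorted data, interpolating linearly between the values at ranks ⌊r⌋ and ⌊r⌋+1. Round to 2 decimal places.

n = 9.
P15: r = 2.2; ranks 2–3 are 9.4, 10.4; interpolating gives 9.6.
P70: r = 6.6; ranks 6–7 are 13.7, 15.3; interpolating gives 14.66.
Difference: 14.66 − 9.6 = 5.06.

5.06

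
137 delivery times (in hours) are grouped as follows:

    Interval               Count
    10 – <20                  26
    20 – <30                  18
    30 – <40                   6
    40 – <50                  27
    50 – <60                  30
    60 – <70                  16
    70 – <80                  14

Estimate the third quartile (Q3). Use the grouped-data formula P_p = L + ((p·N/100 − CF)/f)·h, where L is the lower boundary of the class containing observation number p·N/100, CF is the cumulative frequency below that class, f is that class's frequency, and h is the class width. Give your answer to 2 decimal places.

N = 137; target position k = 75/100 · 137 = 102.75.
Cumulative frequencies: 26, 44, 50, 77, 107, 123, 137.
Observation 102.75 falls in the class 50 – <60.
L = 50, CF = 77, f = 30, h = 10.
P75 = 50 + ((102.75 − 77)/30)·10 = 50 + 8.58333 = 58.5833.

58.58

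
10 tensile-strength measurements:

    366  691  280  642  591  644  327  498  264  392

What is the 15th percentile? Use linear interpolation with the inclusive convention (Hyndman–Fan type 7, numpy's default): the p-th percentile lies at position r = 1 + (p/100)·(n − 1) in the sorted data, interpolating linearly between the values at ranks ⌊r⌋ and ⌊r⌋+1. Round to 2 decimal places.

296.45

Sorted: 264, 280, 327, 366, 392, 498, 591, 642, 644, 691.
n = 10.
r = 1 + (15/100)·(10 − 1) = 1 + 1.35 = 2.35.
Rank 2 is 280 and rank 3 is 327.
Interpolate: 280 + 0.35·(327 − 280) = 280 + 0.35·47 = 296.45.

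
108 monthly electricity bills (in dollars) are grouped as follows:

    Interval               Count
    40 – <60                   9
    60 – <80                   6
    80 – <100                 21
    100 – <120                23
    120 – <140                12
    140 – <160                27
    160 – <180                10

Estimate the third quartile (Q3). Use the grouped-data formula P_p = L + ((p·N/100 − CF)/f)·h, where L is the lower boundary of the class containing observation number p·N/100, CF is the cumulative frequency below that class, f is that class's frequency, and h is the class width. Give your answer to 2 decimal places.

147.41

N = 108; target position k = 75/100 · 108 = 81.
Cumulative frequencies: 9, 15, 36, 59, 71, 98, 108.
Observation 81 falls in the class 140 – <160.
L = 140, CF = 71, f = 27, h = 20.
P75 = 140 + ((81 − 71)/27)·20 = 140 + 7.40741 = 147.407.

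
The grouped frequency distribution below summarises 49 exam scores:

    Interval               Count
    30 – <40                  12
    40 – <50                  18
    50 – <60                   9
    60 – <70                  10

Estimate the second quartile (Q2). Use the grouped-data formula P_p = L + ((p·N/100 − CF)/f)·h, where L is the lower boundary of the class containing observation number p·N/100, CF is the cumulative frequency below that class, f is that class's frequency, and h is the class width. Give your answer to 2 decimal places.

46.94

N = 49; target position k = 50/100 · 49 = 24.5.
Cumulative frequencies: 12, 30, 39, 49.
Observation 24.5 falls in the class 40 – <50.
L = 40, CF = 12, f = 18, h = 10.
P50 = 40 + ((24.5 − 12)/18)·10 = 40 + 6.94444 = 46.9444.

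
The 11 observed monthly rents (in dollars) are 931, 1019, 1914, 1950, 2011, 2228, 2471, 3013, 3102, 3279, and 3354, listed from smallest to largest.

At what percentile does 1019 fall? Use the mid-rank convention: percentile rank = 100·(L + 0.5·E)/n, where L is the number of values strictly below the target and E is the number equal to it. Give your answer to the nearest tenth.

Count below 1019: L = 1; count equal: E = 1; n = 11.
Percentile rank = 100·(1 + 0.5·1)/11 = 100·1.5/11 = 13.64.

13.6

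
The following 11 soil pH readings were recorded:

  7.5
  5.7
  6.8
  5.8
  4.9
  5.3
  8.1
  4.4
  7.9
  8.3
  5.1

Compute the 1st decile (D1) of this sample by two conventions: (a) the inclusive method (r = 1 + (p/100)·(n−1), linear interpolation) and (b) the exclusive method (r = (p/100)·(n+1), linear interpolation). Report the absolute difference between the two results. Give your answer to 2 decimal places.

0.40

Sorted: 4.4, 4.9, 5.1, 5.3, 5.7, 5.8, 6.8, 7.5, 7.9, 8.1, 8.3.
n = 11.
(a) r = 2 → value at rank 2 = 4.9.
(b) r = 1.2; between ranks 1 (4.4) and 2 (4.9): 4.5.
|4.9 − 4.5| = 0.4.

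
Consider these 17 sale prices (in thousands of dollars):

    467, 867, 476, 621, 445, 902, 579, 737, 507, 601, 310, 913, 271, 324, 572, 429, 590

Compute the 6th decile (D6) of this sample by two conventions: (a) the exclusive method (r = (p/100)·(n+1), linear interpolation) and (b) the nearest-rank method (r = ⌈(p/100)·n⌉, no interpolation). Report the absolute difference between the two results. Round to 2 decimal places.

Sorted: 271, 310, 324, 429, 445, 467, 476, 507, 572, 579, 590, 601, 621, 737, 867, 902, 913.
n = 17.
(a) r = 10.8; between ranks 10 (579) and 11 (590): 587.8.
(b) the nearest-rank method: rank 11 → 590.
|587.8 − 590| = 2.2.

2.20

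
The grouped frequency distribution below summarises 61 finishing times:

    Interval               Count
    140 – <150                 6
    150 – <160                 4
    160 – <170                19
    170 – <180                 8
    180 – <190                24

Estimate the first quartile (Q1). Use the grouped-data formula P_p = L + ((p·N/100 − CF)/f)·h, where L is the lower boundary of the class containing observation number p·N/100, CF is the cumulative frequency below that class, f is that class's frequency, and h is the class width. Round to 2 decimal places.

162.76

N = 61; target position k = 25/100 · 61 = 15.25.
Cumulative frequencies: 6, 10, 29, 37, 61.
Observation 15.25 falls in the class 160 – <170.
L = 160, CF = 10, f = 19, h = 10.
P25 = 160 + ((15.25 − 10)/19)·10 = 160 + 2.76316 = 162.763.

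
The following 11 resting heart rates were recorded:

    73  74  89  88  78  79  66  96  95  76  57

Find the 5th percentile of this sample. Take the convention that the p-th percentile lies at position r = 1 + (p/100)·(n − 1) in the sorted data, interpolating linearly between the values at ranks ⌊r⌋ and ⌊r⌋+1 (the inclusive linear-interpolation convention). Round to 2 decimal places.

61.50

Sorted: 57, 66, 73, 74, 76, 78, 79, 88, 89, 95, 96.
n = 11.
r = 1 + (5/100)·(11 − 1) = 1 + 0.5 = 1.5.
Rank 1 is 57 and rank 2 is 66.
Interpolate: 57 + 0.5·(66 − 57) = 57 + 0.5·9 = 61.5.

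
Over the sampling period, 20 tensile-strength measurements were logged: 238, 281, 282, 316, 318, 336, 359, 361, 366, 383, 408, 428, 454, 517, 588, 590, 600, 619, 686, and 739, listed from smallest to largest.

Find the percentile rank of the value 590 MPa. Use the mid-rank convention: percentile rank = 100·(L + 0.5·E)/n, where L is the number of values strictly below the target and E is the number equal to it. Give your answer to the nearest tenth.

Count below 590: L = 15; count equal: E = 1; n = 20.
Percentile rank = 100·(15 + 0.5·1)/20 = 100·15.5/20 = 77.5.

77.5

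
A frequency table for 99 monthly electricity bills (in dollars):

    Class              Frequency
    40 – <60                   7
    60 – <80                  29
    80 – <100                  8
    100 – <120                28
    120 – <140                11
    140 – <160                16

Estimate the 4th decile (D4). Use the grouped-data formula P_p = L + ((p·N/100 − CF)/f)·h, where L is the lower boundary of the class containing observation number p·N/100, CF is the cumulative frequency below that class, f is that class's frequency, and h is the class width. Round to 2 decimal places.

89.00

N = 99; target position k = 40/100 · 99 = 39.6.
Cumulative frequencies: 7, 36, 44, 72, 83, 99.
Observation 39.6 falls in the class 80 – <100.
L = 80, CF = 36, f = 8, h = 20.
P40 = 80 + ((39.6 − 36)/8)·20 = 80 + 9 = 89.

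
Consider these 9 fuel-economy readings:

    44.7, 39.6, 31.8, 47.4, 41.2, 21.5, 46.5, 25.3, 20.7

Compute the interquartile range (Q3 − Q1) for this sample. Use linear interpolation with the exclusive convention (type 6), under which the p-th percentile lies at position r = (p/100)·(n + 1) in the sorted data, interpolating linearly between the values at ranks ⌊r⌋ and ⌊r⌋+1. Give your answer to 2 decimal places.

Sorted: 20.7, 21.5, 25.3, 31.8, 39.6, 41.2, 44.7, 46.5, 47.4.
n = 9.
P25: r = 2.5; ranks 2–3 are 21.5, 25.3; interpolating gives 23.4.
P75: r = 7.5; ranks 7–8 are 44.7, 46.5; interpolating gives 45.6.
Difference: 45.6 − 23.4 = 22.2.

22.20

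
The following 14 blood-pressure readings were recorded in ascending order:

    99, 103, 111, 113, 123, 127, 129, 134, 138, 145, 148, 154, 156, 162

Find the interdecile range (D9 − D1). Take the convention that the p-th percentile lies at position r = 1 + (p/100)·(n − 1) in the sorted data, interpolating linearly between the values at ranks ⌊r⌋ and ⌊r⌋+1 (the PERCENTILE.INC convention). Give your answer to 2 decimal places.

n = 14.
P10: r = 2.3; ranks 2–3 are 103, 111; interpolating gives 105.4.
P90: r = 12.7; ranks 12–13 are 154, 156; interpolating gives 155.4.
Difference: 155.4 − 105.4 = 50.

50.00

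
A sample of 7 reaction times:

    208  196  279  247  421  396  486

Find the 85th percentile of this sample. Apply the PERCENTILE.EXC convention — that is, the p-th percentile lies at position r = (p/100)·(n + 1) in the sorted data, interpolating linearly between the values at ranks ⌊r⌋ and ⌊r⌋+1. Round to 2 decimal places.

473.00

Sorted: 196, 208, 247, 279, 396, 421, 486.
n = 7.
r = (85/100)·(7 + 1) = 6.8.
Rank 6 is 421 and rank 7 is 486.
Interpolate: 421 + 0.8·(486 − 421) = 421 + 0.8·65 = 473.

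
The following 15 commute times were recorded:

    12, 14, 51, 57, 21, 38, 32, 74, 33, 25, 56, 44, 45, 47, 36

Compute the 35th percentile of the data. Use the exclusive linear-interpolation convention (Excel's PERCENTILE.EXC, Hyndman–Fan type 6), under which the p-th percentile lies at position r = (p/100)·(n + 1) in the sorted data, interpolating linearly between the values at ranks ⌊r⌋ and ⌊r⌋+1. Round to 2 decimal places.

32.60

Sorted: 12, 14, 21, 25, 32, 33, 36, 38, 44, 45, 47, 51, 56, 57, 74.
n = 15.
r = (35/100)·(15 + 1) = 5.6.
Rank 5 is 32 and rank 6 is 33.
Interpolate: 32 + 0.6·(33 − 32) = 32 + 0.6·1 = 32.6.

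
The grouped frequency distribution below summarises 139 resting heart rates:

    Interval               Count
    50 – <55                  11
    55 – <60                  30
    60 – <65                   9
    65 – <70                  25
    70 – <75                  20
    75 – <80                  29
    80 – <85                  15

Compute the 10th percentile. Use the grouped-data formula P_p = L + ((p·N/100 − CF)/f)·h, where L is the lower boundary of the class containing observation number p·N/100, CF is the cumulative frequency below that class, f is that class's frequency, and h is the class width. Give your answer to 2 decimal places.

N = 139; target position k = 10/100 · 139 = 13.9.
Cumulative frequencies: 11, 41, 50, 75, 95, 124, 139.
Observation 13.9 falls in the class 55 – <60.
L = 55, CF = 11, f = 30, h = 5.
P10 = 55 + ((13.9 − 11)/30)·5 = 55 + 0.483333 = 55.4833.

55.48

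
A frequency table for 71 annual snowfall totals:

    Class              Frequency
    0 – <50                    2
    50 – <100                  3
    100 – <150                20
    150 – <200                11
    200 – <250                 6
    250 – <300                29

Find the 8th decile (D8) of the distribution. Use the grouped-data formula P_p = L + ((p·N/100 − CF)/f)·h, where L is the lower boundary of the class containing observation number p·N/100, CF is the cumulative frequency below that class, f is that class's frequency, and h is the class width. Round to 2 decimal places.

N = 71; target position k = 80/100 · 71 = 56.8.
Cumulative frequencies: 2, 5, 25, 36, 42, 71.
Observation 56.8 falls in the class 250 – <300.
L = 250, CF = 42, f = 29, h = 50.
P80 = 250 + ((56.8 − 42)/29)·50 = 250 + 25.5172 = 275.517.

275.52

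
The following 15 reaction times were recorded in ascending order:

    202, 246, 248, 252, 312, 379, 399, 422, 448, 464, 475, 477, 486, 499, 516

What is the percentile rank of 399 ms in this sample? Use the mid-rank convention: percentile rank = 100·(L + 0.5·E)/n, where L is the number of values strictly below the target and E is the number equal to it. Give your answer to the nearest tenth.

43.3

Count below 399: L = 6; count equal: E = 1; n = 15.
Percentile rank = 100·(6 + 0.5·1)/15 = 100·6.5/15 = 43.33.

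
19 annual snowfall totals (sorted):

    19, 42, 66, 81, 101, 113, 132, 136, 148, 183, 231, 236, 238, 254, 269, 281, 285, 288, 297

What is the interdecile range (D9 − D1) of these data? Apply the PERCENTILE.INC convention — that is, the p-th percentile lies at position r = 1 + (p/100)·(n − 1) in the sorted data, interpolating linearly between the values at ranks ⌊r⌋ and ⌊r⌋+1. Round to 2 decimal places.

224.40

n = 19.
P10: r = 2.8; ranks 2–3 are 42, 66; interpolating gives 61.2.
P90: r = 17.2; ranks 17–18 are 285, 288; interpolating gives 285.6.
Difference: 285.6 − 61.2 = 224.4.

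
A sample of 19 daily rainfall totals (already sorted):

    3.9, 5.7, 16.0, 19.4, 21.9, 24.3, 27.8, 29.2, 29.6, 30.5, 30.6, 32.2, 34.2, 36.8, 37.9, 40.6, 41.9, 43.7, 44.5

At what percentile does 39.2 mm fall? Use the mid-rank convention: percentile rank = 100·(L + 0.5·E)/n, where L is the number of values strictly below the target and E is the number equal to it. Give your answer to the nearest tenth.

Count below 39.2: L = 15; count equal: E = 0; n = 19.
Percentile rank = 100·(15 + 0.5·0)/19 = 100·15/19 = 78.95.

78.9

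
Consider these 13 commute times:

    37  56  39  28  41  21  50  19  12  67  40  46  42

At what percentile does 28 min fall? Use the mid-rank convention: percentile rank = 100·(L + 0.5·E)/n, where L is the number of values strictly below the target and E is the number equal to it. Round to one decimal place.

26.9

Sorted: 12, 19, 21, 28, 37, 39, 40, 41, 42, 46, 50, 56, 67.
Count below 28: L = 3; count equal: E = 1; n = 13.
Percentile rank = 100·(3 + 0.5·1)/13 = 100·3.5/13 = 26.92.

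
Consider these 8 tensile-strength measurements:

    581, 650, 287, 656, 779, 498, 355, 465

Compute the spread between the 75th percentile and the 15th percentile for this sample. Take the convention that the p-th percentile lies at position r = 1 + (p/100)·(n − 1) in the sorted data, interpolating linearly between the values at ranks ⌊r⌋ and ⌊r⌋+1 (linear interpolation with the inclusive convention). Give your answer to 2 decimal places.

Sorted: 287, 355, 465, 498, 581, 650, 656, 779.
n = 8.
P15: r = 2.05; ranks 2–3 are 355, 465; interpolating gives 360.5.
P75: r = 6.25; ranks 6–7 are 650, 656; interpolating gives 651.5.
Difference: 651.5 − 360.5 = 291.

291.00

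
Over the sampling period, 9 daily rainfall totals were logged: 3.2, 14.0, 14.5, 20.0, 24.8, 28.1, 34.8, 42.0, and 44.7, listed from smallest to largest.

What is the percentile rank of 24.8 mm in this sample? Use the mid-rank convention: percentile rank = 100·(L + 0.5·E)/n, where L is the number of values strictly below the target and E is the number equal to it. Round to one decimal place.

Count below 24.8: L = 4; count equal: E = 1; n = 9.
Percentile rank = 100·(4 + 0.5·1)/9 = 100·4.5/9 = 50.

50.0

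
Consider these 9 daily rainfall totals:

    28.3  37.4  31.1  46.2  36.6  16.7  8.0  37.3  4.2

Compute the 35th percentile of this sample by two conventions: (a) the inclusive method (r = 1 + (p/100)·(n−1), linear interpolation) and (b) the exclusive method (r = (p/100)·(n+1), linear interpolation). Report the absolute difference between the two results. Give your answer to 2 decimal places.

Sorted: 4.2, 8.0, 16.7, 28.3, 31.1, 36.6, 37.3, 37.4, 46.2.
n = 9.
(a) r = 3.8; between ranks 3 (16.7) and 4 (28.3): 25.98.
(b) r = 3.5; between ranks 3 (16.7) and 4 (28.3): 22.5.
|25.98 − 22.5| = 3.48.

3.48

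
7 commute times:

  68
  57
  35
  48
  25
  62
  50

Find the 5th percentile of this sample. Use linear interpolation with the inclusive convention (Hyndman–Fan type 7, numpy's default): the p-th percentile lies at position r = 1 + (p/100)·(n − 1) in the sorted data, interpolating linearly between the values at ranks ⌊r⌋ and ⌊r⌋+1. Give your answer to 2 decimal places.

Sorted: 25, 35, 48, 50, 57, 62, 68.
n = 7.
r = 1 + (5/100)·(7 − 1) = 1 + 0.3 = 1.3.
Rank 1 is 25 and rank 2 is 35.
Interpolate: 25 + 0.3·(35 − 25) = 25 + 0.3·10 = 28.

28.00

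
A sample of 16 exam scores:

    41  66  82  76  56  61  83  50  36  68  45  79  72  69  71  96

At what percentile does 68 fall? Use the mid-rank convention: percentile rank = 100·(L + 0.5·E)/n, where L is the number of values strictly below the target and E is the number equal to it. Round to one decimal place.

46.9

Sorted: 36, 41, 45, 50, 56, 61, 66, 68, 69, 71, 72, 76, 79, 82, 83, 96.
Count below 68: L = 7; count equal: E = 1; n = 16.
Percentile rank = 100·(7 + 0.5·1)/16 = 100·7.5/16 = 46.88.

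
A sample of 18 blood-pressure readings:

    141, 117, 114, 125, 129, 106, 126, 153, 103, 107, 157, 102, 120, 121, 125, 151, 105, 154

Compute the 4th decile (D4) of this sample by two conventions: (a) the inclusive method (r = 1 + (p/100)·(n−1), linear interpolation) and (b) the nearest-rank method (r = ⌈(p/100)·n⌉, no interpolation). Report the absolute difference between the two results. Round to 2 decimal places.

Sorted: 102, 103, 105, 106, 107, 114, 117, 120, 121, 125, 125, 126, 129, 141, 151, 153, 154, 157.
n = 18.
(a) r = 7.8; between ranks 7 (117) and 8 (120): 119.4.
(b) the nearest-rank method: rank 8 → 120.
|119.4 − 120| = 0.6.

0.60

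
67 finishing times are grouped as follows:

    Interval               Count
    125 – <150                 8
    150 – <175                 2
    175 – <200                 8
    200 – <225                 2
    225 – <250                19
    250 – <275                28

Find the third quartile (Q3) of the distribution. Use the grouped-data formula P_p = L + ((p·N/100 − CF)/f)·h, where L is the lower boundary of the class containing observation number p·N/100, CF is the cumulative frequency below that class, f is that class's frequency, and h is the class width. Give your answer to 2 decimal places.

N = 67; target position k = 75/100 · 67 = 50.25.
Cumulative frequencies: 8, 10, 18, 20, 39, 67.
Observation 50.25 falls in the class 250 – <275.
L = 250, CF = 39, f = 28, h = 25.
P75 = 250 + ((50.25 − 39)/28)·25 = 250 + 10.0446 = 260.045.

260.04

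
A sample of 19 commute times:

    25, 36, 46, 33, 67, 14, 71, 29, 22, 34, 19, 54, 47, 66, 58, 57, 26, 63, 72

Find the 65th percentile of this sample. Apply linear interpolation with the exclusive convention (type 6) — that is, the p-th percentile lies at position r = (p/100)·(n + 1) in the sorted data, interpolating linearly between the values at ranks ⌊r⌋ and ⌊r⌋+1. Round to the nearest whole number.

Sorted: 14, 19, 22, 25, 26, 29, 33, 34, 36, 46, 47, 54, 57, 58, 63, 66, 67, 71, 72.
n = 19.
r = (65/100)·(19 + 1) = 13.
r is an integer, so P65 is the value at rank 13: 57.

57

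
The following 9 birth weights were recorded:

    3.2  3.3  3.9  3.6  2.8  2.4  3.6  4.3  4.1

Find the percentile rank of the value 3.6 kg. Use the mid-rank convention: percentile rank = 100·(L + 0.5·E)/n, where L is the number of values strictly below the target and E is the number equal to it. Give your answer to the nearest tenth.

Sorted: 2.4, 2.8, 3.2, 3.3, 3.6, 3.6, 3.9, 4.1, 4.3.
Count below 3.6: L = 4; count equal: E = 2; n = 9.
Percentile rank = 100·(4 + 0.5·2)/9 = 100·5/9 = 55.56.

55.6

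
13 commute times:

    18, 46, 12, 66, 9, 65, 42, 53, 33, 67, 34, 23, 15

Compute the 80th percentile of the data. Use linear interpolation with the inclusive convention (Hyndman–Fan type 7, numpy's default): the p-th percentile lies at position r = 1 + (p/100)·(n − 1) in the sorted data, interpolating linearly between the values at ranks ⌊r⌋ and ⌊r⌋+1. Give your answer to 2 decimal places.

60.20

Sorted: 9, 12, 15, 18, 23, 33, 34, 42, 46, 53, 65, 66, 67.
n = 13.
r = 1 + (80/100)·(13 − 1) = 1 + 9.6 = 10.6.
Rank 10 is 53 and rank 11 is 65.
Interpolate: 53 + 0.6·(65 − 53) = 53 + 0.6·12 = 60.2.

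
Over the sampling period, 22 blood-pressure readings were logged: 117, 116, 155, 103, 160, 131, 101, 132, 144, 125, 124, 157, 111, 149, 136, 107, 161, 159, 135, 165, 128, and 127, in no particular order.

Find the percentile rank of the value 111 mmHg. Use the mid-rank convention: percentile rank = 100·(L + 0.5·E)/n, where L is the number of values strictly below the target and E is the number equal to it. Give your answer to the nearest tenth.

Sorted: 101, 103, 107, 111, 116, 117, 124, 125, 127, 128, 131, 132, 135, 136, 144, 149, 155, 157, 159, 160, 161, 165.
Count below 111: L = 3; count equal: E = 1; n = 22.
Percentile rank = 100·(3 + 0.5·1)/22 = 100·3.5/22 = 15.91.

15.9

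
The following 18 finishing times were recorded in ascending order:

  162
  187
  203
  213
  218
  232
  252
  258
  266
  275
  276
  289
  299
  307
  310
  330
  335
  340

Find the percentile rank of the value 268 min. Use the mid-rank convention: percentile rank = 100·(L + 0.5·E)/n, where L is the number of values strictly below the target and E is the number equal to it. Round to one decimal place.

Count below 268: L = 9; count equal: E = 0; n = 18.
Percentile rank = 100·(9 + 0.5·0)/18 = 100·9/18 = 50.

50.0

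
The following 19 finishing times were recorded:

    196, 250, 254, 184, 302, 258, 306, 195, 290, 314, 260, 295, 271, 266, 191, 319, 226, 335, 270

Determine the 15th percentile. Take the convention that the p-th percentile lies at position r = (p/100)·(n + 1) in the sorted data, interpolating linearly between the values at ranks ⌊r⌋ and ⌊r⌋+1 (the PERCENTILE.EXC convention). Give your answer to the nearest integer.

195

Sorted: 184, 191, 195, 196, 226, 250, 254, 258, 260, 266, 270, 271, 290, 295, 302, 306, 314, 319, 335.
n = 19.
r = (15/100)·(19 + 1) = 3.
r is an integer, so P15 is the value at rank 3: 195.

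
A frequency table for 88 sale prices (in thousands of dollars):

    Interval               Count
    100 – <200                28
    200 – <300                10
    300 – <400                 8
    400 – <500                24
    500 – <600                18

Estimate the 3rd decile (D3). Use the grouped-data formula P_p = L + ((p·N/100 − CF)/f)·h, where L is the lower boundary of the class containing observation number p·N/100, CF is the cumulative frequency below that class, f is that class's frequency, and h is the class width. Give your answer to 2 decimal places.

N = 88; target position k = 30/100 · 88 = 26.4.
Cumulative frequencies: 28, 38, 46, 70, 88.
Observation 26.4 falls in the class 100 – <200.
L = 100, CF = 0, f = 28, h = 100.
P30 = 100 + ((26.4 − 0)/28)·100 = 100 + 94.2857 = 194.286.

194.29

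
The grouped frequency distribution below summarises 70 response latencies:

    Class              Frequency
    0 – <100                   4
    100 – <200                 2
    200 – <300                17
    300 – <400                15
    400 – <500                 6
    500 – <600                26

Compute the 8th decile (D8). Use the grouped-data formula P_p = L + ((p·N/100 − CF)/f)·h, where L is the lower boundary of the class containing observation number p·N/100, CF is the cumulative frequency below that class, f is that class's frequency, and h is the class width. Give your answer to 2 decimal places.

N = 70; target position k = 80/100 · 70 = 56.
Cumulative frequencies: 4, 6, 23, 38, 44, 70.
Observation 56 falls in the class 500 – <600.
L = 500, CF = 44, f = 26, h = 100.
P80 = 500 + ((56 − 44)/26)·100 = 500 + 46.1538 = 546.154.

546.15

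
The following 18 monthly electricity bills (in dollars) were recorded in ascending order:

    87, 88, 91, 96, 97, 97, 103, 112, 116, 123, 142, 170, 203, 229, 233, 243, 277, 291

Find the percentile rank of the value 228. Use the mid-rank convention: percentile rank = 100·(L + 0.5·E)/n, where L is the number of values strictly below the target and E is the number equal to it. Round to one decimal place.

72.2

Count below 228: L = 13; count equal: E = 0; n = 18.
Percentile rank = 100·(13 + 0.5·0)/18 = 100·13/18 = 72.22.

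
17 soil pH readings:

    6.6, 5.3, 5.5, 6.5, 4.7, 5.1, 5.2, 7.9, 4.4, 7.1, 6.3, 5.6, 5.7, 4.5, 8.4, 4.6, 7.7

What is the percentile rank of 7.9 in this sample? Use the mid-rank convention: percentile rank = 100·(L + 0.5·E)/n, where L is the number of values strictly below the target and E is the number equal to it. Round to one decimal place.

91.2

Sorted: 4.4, 4.5, 4.6, 4.7, 5.1, 5.2, 5.3, 5.5, 5.6, 5.7, 6.3, 6.5, 6.6, 7.1, 7.7, 7.9, 8.4.
Count below 7.9: L = 15; count equal: E = 1; n = 17.
Percentile rank = 100·(15 + 0.5·1)/17 = 100·15.5/17 = 91.18.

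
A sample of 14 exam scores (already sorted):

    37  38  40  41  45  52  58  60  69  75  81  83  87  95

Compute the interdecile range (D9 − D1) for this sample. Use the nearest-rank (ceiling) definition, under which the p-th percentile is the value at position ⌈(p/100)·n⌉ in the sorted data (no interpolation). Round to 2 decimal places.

49.00

n = 14.
P10: rank ⌈10/100·14⌉ = 2 → 38.
P90: rank ⌈90/100·14⌉ = 13 → 87.
Difference: 87 − 38 = 49.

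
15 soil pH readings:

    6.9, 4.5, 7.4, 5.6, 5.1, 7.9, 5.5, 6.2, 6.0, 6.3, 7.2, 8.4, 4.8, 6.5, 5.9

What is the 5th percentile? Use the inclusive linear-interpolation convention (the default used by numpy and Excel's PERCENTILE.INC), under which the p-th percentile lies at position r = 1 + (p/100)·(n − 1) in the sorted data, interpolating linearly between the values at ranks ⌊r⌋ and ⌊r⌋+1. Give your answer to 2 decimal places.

Sorted: 4.5, 4.8, 5.1, 5.5, 5.6, 5.9, 6.0, 6.2, 6.3, 6.5, 6.9, 7.2, 7.4, 7.9, 8.4.
n = 15.
r = 1 + (5/100)·(15 − 1) = 1 + 0.7 = 1.7.
Rank 1 is 4.5 and rank 2 is 4.8.
Interpolate: 4.5 + 0.7·(4.8 − 4.5) = 4.5 + 0.7·0.3 = 4.71.

4.71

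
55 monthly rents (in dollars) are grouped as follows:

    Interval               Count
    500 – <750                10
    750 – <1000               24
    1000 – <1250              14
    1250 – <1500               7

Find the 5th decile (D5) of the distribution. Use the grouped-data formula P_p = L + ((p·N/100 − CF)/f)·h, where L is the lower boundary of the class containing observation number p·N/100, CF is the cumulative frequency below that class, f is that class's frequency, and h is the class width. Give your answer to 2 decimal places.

N = 55; target position k = 50/100 · 55 = 27.5.
Cumulative frequencies: 10, 34, 48, 55.
Observation 27.5 falls in the class 750 – <1000.
L = 750, CF = 10, f = 24, h = 250.
P50 = 750 + ((27.5 − 10)/24)·250 = 750 + 182.292 = 932.292.

932.29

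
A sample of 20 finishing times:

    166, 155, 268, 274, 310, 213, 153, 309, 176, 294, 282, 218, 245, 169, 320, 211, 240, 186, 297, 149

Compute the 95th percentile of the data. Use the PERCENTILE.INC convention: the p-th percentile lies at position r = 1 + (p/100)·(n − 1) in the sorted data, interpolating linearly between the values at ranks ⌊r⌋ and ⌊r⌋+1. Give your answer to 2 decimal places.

Sorted: 149, 153, 155, 166, 169, 176, 186, 211, 213, 218, 240, 245, 268, 274, 282, 294, 297, 309, 310, 320.
n = 20.
r = 1 + (95/100)·(20 − 1) = 1 + 18.05 = 19.05.
Rank 19 is 310 and rank 20 is 320.
Interpolate: 310 + 0.05·(320 − 310) = 310 + 0.05·10 = 310.5.

310.50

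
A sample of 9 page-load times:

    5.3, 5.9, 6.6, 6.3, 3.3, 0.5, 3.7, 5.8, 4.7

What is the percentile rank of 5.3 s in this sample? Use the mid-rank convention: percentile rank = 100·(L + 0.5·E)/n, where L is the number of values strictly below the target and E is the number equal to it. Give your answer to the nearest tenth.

50.0

Sorted: 0.5, 3.3, 3.7, 4.7, 5.3, 5.8, 5.9, 6.3, 6.6.
Count below 5.3: L = 4; count equal: E = 1; n = 9.
Percentile rank = 100·(4 + 0.5·1)/9 = 100·4.5/9 = 50.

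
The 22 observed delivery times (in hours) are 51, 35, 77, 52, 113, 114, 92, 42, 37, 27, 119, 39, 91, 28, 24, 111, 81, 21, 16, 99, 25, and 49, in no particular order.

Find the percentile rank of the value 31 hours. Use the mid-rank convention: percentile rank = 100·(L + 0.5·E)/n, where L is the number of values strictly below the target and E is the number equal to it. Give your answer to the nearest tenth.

27.3

Sorted: 16, 21, 24, 25, 27, 28, 35, 37, 39, 42, 49, 51, 52, 77, 81, 91, 92, 99, 111, 113, 114, 119.
Count below 31: L = 6; count equal: E = 0; n = 22.
Percentile rank = 100·(6 + 0.5·0)/22 = 100·6/22 = 27.27.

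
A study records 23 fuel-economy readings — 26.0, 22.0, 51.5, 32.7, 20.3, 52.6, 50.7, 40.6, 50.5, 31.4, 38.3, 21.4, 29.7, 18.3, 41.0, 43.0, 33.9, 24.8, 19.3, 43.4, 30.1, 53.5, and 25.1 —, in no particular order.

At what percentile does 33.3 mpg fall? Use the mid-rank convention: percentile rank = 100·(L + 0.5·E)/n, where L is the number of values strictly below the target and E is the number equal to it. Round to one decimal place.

Sorted: 18.3, 19.3, 20.3, 21.4, 22.0, 24.8, 25.1, 26.0, 29.7, 30.1, 31.4, 32.7, 33.9, 38.3, 40.6, 41.0, 43.0, 43.4, 50.5, 50.7, 51.5, 52.6, 53.5.
Count below 33.3: L = 12; count equal: E = 0; n = 23.
Percentile rank = 100·(12 + 0.5·0)/23 = 100·12/23 = 52.17.

52.2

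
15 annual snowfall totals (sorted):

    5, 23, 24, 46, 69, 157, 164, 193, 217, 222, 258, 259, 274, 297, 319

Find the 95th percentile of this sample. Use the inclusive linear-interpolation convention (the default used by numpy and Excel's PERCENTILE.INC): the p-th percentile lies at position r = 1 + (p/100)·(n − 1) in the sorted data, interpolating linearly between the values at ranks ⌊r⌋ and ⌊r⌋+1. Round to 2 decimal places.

n = 15.
r = 1 + (95/100)·(15 − 1) = 1 + 13.3 = 14.3.
Rank 14 is 297 and rank 15 is 319.
Interpolate: 297 + 0.3·(319 − 297) = 297 + 0.3·22 = 303.6.

303.60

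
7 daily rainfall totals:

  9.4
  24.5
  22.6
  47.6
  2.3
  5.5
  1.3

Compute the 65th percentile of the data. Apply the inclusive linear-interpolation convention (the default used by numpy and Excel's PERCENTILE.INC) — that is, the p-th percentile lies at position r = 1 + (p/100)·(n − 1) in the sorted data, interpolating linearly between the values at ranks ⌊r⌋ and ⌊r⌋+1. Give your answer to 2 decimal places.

21.28

Sorted: 1.3, 2.3, 5.5, 9.4, 22.6, 24.5, 47.6.
n = 7.
r = 1 + (65/100)·(7 − 1) = 1 + 3.9 = 4.9.
Rank 4 is 9.4 and rank 5 is 22.6.
Interpolate: 9.4 + 0.9·(22.6 − 9.4) = 9.4 + 0.9·13.2 = 21.28.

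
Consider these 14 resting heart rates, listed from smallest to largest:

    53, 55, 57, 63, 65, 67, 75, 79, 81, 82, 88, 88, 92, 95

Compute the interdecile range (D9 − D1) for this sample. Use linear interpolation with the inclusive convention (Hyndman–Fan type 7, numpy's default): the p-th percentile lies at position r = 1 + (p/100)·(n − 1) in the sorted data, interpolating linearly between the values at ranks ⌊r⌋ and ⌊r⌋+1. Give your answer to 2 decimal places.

35.20

n = 14.
P10: r = 2.3; ranks 2–3 are 55, 57; interpolating gives 55.6.
P90: r = 12.7; ranks 12–13 are 88, 92; interpolating gives 90.8.
Difference: 90.8 − 55.6 = 35.2.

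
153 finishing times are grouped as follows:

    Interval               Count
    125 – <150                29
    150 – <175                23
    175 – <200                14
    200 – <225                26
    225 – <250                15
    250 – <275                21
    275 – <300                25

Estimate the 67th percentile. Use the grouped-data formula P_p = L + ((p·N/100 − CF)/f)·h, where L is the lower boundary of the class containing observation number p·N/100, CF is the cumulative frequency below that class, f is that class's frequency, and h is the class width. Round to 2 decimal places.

242.52

N = 153; target position k = 67/100 · 153 = 102.51.
Cumulative frequencies: 29, 52, 66, 92, 107, 128, 153.
Observation 102.51 falls in the class 225 – <250.
L = 225, CF = 92, f = 15, h = 25.
P67 = 225 + ((102.51 − 92)/15)·25 = 225 + 17.5167 = 242.517.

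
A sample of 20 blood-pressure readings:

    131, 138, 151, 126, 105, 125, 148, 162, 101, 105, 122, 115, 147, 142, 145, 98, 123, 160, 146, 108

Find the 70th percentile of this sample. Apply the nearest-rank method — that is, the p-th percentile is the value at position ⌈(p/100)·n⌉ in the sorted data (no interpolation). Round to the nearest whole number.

145

Sorted: 98, 101, 105, 105, 108, 115, 122, 123, 125, 126, 131, 138, 142, 145, 146, 147, 148, 151, 160, 162.
n = 20.
Position = ⌈70/100 · 20⌉ = ⌈14⌉ = 14.
The value at rank 14 is 145.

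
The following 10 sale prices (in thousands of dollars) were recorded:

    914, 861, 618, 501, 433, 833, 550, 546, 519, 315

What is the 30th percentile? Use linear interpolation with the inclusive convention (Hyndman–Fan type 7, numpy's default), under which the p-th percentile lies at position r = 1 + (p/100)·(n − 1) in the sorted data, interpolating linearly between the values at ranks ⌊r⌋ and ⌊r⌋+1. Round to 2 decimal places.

513.60

Sorted: 315, 433, 501, 519, 546, 550, 618, 833, 861, 914.
n = 10.
r = 1 + (30/100)·(10 − 1) = 1 + 2.7 = 3.7.
Rank 3 is 501 and rank 4 is 519.
Interpolate: 501 + 0.7·(519 − 501) = 501 + 0.7·18 = 513.6.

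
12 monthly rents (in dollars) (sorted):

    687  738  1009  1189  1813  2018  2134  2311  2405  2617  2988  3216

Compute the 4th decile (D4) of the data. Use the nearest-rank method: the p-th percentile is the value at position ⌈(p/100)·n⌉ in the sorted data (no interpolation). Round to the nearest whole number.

1813

n = 12.
Position = ⌈40/100 · 12⌉ = ⌈4.8⌉ = 5.
The value at rank 5 is 1813.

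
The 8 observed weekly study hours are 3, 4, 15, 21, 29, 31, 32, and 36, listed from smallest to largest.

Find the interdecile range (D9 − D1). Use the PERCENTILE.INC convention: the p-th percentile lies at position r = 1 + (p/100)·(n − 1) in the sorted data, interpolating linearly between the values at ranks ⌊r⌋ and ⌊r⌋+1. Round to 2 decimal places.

n = 8.
P10: r = 1.7; ranks 1–2 are 3, 4; interpolating gives 3.7.
P90: r = 7.3; ranks 7–8 are 32, 36; interpolating gives 33.2.
Difference: 33.2 − 3.7 = 29.5.

29.50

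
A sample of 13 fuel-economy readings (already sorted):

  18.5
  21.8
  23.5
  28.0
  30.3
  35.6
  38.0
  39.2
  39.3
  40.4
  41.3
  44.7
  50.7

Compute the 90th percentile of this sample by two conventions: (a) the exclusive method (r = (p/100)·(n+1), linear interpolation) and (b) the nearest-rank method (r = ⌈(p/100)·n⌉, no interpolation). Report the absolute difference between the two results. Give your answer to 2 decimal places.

3.60

n = 13.
(a) r = 12.6; between ranks 12 (44.7) and 13 (50.7): 48.3.
(b) the nearest-rank method: rank 12 → 44.7.
|48.3 − 44.7| = 3.6.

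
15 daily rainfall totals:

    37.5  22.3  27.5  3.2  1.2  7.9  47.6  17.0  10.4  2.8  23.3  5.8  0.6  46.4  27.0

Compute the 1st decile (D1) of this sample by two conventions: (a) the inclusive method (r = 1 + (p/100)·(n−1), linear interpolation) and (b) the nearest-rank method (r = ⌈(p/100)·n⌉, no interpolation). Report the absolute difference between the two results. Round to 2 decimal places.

Sorted: 0.6, 1.2, 2.8, 3.2, 5.8, 7.9, 10.4, 17.0, 22.3, 23.3, 27.0, 27.5, 37.5, 46.4, 47.6.
n = 15.
(a) r = 2.4; between ranks 2 (1.2) and 3 (2.8): 1.84.
(b) the nearest-rank method: rank 2 → 1.2.
|1.84 − 1.2| = 0.64.

0.64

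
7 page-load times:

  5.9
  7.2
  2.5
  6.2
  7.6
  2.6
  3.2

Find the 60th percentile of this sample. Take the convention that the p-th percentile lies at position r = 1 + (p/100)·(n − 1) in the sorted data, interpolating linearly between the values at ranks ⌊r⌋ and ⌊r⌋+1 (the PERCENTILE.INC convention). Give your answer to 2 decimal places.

6.08

Sorted: 2.5, 2.6, 3.2, 5.9, 6.2, 7.2, 7.6.
n = 7.
r = 1 + (60/100)·(7 − 1) = 1 + 3.6 = 4.6.
Rank 4 is 5.9 and rank 5 is 6.2.
Interpolate: 5.9 + 0.6·(6.2 − 5.9) = 5.9 + 0.6·0.3 = 6.08.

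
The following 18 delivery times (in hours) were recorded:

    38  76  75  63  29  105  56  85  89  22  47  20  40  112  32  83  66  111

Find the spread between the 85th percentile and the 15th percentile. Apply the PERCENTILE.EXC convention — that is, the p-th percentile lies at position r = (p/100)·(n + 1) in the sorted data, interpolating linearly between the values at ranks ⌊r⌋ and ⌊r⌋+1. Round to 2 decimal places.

77.95

Sorted: 20, 22, 29, 32, 38, 40, 47, 56, 63, 66, 75, 76, 83, 85, 89, 105, 111, 112.
n = 18.
P15: r = 2.85; ranks 2–3 are 22, 29; interpolating gives 27.95.
P85: r = 16.15; ranks 16–17 are 105, 111; interpolating gives 105.9.
Difference: 105.9 − 27.95 = 77.95.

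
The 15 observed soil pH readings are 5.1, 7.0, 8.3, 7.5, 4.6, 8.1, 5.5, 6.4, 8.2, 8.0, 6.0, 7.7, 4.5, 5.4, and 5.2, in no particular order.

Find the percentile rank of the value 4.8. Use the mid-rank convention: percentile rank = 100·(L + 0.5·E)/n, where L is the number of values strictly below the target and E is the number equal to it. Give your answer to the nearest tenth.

13.3

Sorted: 4.5, 4.6, 5.1, 5.2, 5.4, 5.5, 6.0, 6.4, 7.0, 7.5, 7.7, 8.0, 8.1, 8.2, 8.3.
Count below 4.8: L = 2; count equal: E = 0; n = 15.
Percentile rank = 100·(2 + 0.5·0)/15 = 100·2/15 = 13.33.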